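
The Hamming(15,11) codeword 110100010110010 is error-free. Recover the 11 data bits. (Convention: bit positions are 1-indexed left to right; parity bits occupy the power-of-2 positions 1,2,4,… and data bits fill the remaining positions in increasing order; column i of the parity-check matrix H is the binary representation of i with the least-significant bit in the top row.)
Parity bits occupy power-of-2 positions; data bits are at positions {3,5,6,7,9,10,11,12,13,14,15} (1-indexed).
Extract: c[3]=0 c[5]=0 c[6]=0 c[7]=0 c[9]=0 c[10]=1 c[11]=1 c[12]=0 c[13]=0 c[14]=1 c[15]=0
Data = 00000110010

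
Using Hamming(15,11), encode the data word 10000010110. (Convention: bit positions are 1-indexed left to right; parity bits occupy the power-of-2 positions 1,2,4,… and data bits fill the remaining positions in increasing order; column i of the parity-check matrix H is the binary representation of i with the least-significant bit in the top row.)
Codeword c = d · G (mod 2), d = 10000010110:
  c[0] = d·G[:,0] = (10000010110)·(11011010101) mod 2 = 1+0+0+0+0+0+1+0+1+0+0 mod 2 = 1
  c[1] = d·G[:,1] = (10000010110)·(10110110011) mod 2 = 1+0+0+0+0+0+1+0+0+1+0 mod 2 = 1
  c[2] = d·G[:,2] = (10000010110)·(10000000000) mod 2 = 1+0+0+0+0+0+0+0+0+0+0 mod 2 = 1
  c[3] = d·G[:,3] = (10000010110)·(01110001111) mod 2 = 0+0+0+0+0+0+0+0+1+1+0 mod 2 = 0
  c[4] = d·G[:,4] = (10000010110)·(01000000000) mod 2 = 0+0+0+0+0+0+0+0+0+0+0 mod 2 = 0
  c[5] = d·G[:,5] = (10000010110)·(00100000000) mod 2 = 0+0+0+0+0+0+0+0+0+0+0 mod 2 = 0
  c[6] = d·G[:,6] = (10000010110)·(00010000000) mod 2 = 0+0+0+0+0+0+0+0+0+0+0 mod 2 = 0
  c[7] = d·G[:,7] = (10000010110)·(00001111111) mod 2 = 0+0+0+0+0+0+1+0+1+1+0 mod 2 = 1
  c[8] = d·G[:,8] = (10000010110)·(00001000000) mod 2 = 0+0+0+0+0+0+0+0+0+0+0 mod 2 = 0
  c[9] = d·G[:,9] = (10000010110)·(00000100000) mod 2 = 0+0+0+0+0+0+0+0+0+0+0 mod 2 = 0
  c[10] = d·G[:,10] = (10000010110)·(00000010000) mod 2 = 0+0+0+0+0+0+1+0+0+0+0 mod 2 = 1
  c[11] = d·G[:,11] = (10000010110)·(00000001000) mod 2 = 0+0+0+0+0+0+0+0+0+0+0 mod 2 = 0
  c[12] = d·G[:,12] = (10000010110)·(00000000100) mod 2 = 0+0+0+0+0+0+0+0+1+0+0 mod 2 = 1
  c[13] = d·G[:,13] = (10000010110)·(00000000010) mod 2 = 0+0+0+0+0+0+0+0+0+1+0 mod 2 = 1
  c[14] = d·G[:,14] = (10000010110)·(00000000001) mod 2 = 0+0+0+0+0+0+0+0+0+0+0 mod 2 = 0
Codeword = 111000010010110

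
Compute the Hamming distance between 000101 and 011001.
XOR = 011100, count of 1s = 3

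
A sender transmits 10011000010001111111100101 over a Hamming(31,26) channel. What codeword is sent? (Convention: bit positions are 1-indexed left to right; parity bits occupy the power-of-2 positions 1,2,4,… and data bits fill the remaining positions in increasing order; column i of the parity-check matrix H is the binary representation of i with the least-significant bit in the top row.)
Codeword c = d · G (mod 2), d = 10011000010001111111100101:
  c[0] = d·G[:,0] = (10011000010001111111100101)·(11011010101101010101010101) mod 2 = 1+0+0+1+1+0+0+0+0+0+0+0+0+1+0+1+0+1+0+1+0+0+0+1+0+1 mod 2 = 1
  c[1] = d·G[:,1] = (10011000010001111111100101)·(10110110011011001100110011) mod 2 = 1+0+0+1+0+0+0+0+0+1+0+0+0+1+0+0+1+1+0+0+1+0+0+0+0+1 mod 2 = 0
  c[2] = d·G[:,2] = (10011000010001111111100101)·(10000000000000000000000000) mod 2 = 1+0+0+0+0+0+0+0+0+0+0+0+0+0+0+0+0+0+0+0+0+0+0+0+0+0 mod 2 = 1
  c[3] = d·G[:,3] = (10011000010001111111100101)·(01110001111000111100001111) mod 2 = 0+0+0+1+0+0+0+0+0+1+0+0+0+0+1+1+1+1+0+0+0+0+0+1+0+1 mod 2 = 0
  c[4] = d·G[:,4] = (10011000010001111111100101)·(01000000000000000000000000) mod 2 = 0+0+0+0+0+0+0+0+0+0+0+0+0+0+0+0+0+0+0+0+0+0+0+0+0+0 mod 2 = 0
  c[5] = d·G[:,5] = (10011000010001111111100101)·(00100000000000000000000000) mod 2 = 0+0+0+0+0+0+0+0+0+0+0+0+0+0+0+0+0+0+0+0+0+0+0+0+0+0 mod 2 = 0
  c[6] = d·G[:,6] = (10011000010001111111100101)·(00010000000000000000000000) mod 2 = 0+0+0+1+0+0+0+0+0+0+0+0+0+0+0+0+0+0+0+0+0+0+0+0+0+0 mod 2 = 1
  c[7] = d·G[:,7] = (10011000010001111111100101)·(00001111111000000011111111) mod 2 = 0+0+0+0+1+0+0+0+0+1+0+0+0+0+0+0+0+0+1+1+1+0+0+1+0+1 mod 2 = 1
  c[8] = d·G[:,8] = (10011000010001111111100101)·(00001000000000000000000000) mod 2 = 0+0+0+0+1+0+0+0+0+0+0+0+0+0+0+0+0+0+0+0+0+0+0+0+0+0 mod 2 = 1
  c[9] = d·G[:,9] = (10011000010001111111100101)·(00000100000000000000000000) mod 2 = 0+0+0+0+0+0+0+0+0+0+0+0+0+0+0+0+0+0+0+0+0+0+0+0+0+0 mod 2 = 0
  c[10] = d·G[:,10] = (10011000010001111111100101)·(00000010000000000000000000) mod 2 = 0+0+0+0+0+0+0+0+0+0+0+0+0+0+0+0+0+0+0+0+0+0+0+0+0+0 mod 2 = 0
  c[11] = d·G[:,11] = (10011000010001111111100101)·(00000001000000000000000000) mod 2 = 0+0+0+0+0+0+0+0+0+0+0+0+0+0+0+0+0+0+0+0+0+0+0+0+0+0 mod 2 = 0
  c[12] = d·G[:,12] = (10011000010001111111100101)·(00000000100000000000000000) mod 2 = 0+0+0+0+0+0+0+0+0+0+0+0+0+0+0+0+0+0+0+0+0+0+0+0+0+0 mod 2 = 0
  c[13] = d·G[:,13] = (10011000010001111111100101)·(00000000010000000000000000) mod 2 = 0+0+0+0+0+0+0+0+0+1+0+0+0+0+0+0+0+0+0+0+0+0+0+0+0+0 mod 2 = 1
  c[14] = d·G[:,14] = (10011000010001111111100101)·(00000000001000000000000000) mod 2 = 0+0+0+0+0+0+0+0+0+0+0+0+0+0+0+0+0+0+0+0+0+0+0+0+0+0 mod 2 = 0
  c[15] = d·G[:,15] = (10011000010001111111100101)·(00000000000111111111111111) mod 2 = 0+0+0+0+0+0+0+0+0+0+0+0+0+1+1+1+1+1+1+1+1+0+0+1+0+1 mod 2 = 0
  c[16] = d·G[:,16] = (10011000010001111111100101)·(00000000000100000000000000) mod 2 = 0+0+0+0+0+0+0+0+0+0+0+0+0+0+0+0+0+0+0+0+0+0+0+0+0+0 mod 2 = 0
  c[17] = d·G[:,17] = (10011000010001111111100101)·(00000000000010000000000000) mod 2 = 0+0+0+0+0+0+0+0+0+0+0+0+0+0+0+0+0+0+0+0+0+0+0+0+0+0 mod 2 = 0
  c[18] = d·G[:,18] = (10011000010001111111100101)·(00000000000001000000000000) mod 2 = 0+0+0+0+0+0+0+0+0+0+0+0+0+1+0+0+0+0+0+0+0+0+0+0+0+0 mod 2 = 1
  c[19] = d·G[:,19] = (10011000010001111111100101)·(00000000000000100000000000) mod 2 = 0+0+0+0+0+0+0+0+0+0+0+0+0+0+1+0+0+0+0+0+0+0+0+0+0+0 mod 2 = 1
  c[20] = d·G[:,20] = (10011000010001111111100101)·(00000000000000010000000000) mod 2 = 0+0+0+0+0+0+0+0+0+0+0+0+0+0+0+1+0+0+0+0+0+0+0+0+0+0 mod 2 = 1
  c[21] = d·G[:,21] = (10011000010001111111100101)·(00000000000000001000000000) mod 2 = 0+0+0+0+0+0+0+0+0+0+0+0+0+0+0+0+1+0+0+0+0+0+0+0+0+0 mod 2 = 1
  c[22] = d·G[:,22] = (10011000010001111111100101)·(00000000000000000100000000) mod 2 = 0+0+0+0+0+0+0+0+0+0+0+0+0+0+0+0+0+1+0+0+0+0+0+0+0+0 mod 2 = 1
  c[23] = d·G[:,23] = (10011000010001111111100101)·(00000000000000000010000000) mod 2 = 0+0+0+0+0+0+0+0+0+0+0+0+0+0+0+0+0+0+1+0+0+0+0+0+0+0 mod 2 = 1
  c[24] = d·G[:,24] = (10011000010001111111100101)·(00000000000000000001000000) mod 2 = 0+0+0+0+0+0+0+0+0+0+0+0+0+0+0+0+0+0+0+1+0+0+0+0+0+0 mod 2 = 1
  c[25] = d·G[:,25] = (10011000010001111111100101)·(00000000000000000000100000) mod 2 = 0+0+0+0+0+0+0+0+0+0+0+0+0+0+0+0+0+0+0+0+1+0+0+0+0+0 mod 2 = 1
  c[26] = d·G[:,26] = (10011000010001111111100101)·(00000000000000000000010000) mod 2 = 0+0+0+0+0+0+0+0+0+0+0+0+0+0+0+0+0+0+0+0+0+0+0+0+0+0 mod 2 = 0
  c[27] = d·G[:,27] = (10011000010001111111100101)·(00000000000000000000001000) mod 2 = 0+0+0+0+0+0+0+0+0+0+0+0+0+0+0+0+0+0+0+0+0+0+0+0+0+0 mod 2 = 0
  c[28] = d·G[:,28] = (10011000010001111111100101)·(00000000000000000000000100) mod 2 = 0+0+0+0+0+0+0+0+0+0+0+0+0+0+0+0+0+0+0+0+0+0+0+1+0+0 mod 2 = 1
  c[29] = d·G[:,29] = (10011000010001111111100101)·(00000000000000000000000010) mod 2 = 0+0+0+0+0+0+0+0+0+0+0+0+0+0+0+0+0+0+0+0+0+0+0+0+0+0 mod 2 = 0
  c[30] = d·G[:,30] = (10011000010001111111100101)·(00000000000000000000000001) mod 2 = 0+0+0+0+0+0+0+0+0+0+0+0+0+0+0+0+0+0+0+0+0+0+0+0+0+1 mod 2 = 1
Codeword = 1010001110000100001111111100101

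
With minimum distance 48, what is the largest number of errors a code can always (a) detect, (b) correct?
(a) Detection requires d_min ≥ e+1, so e ≤ d_min − 1 = 47.
(b) Correction requires d_min ≥ 2t+1, so t ≤ ⌊(d_min − 1)/2⌋ = ⌊47/2⌋ = 23.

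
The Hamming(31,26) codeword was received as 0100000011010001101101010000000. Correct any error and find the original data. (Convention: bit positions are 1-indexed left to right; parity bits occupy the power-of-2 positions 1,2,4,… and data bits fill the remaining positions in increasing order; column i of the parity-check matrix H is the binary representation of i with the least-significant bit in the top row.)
Syndrome s = H · r^T (mod 2), r = 0100000011010001101101010000000:
  s[0] = (1010101010101010101010101010101)·(0100000011010001101101010000000) mod 2 = 0+0+0+0+0+0+0+0+1+0+0+0+0+0+0+0+1+0+1+0+0+0+0+0+0+0+0+0+0+0+0 mod 2 = 1
  s[1] = (0110011001100110011001100110011)·(0100000011010001101101010000000) mod 2 = 0+1+0+0+0+0+0+0+0+1+0+0+0+0+0+0+0+0+1+0+0+1+0+0+0+0+0+0+0+0+0 mod 2 = 0
  s[2] = (0001111000011110000111100001111)·(0100000011010001101101010000000) mod 2 = 0+0+0+0+0+0+0+0+0+0+0+1+0+0+0+0+0+0+0+1+0+1+0+0+0+0+0+0+0+0+0 mod 2 = 1
  s[3] = (0000000111111110000000011111111)·(0100000011010001101101010000000) mod 2 = 0+0+0+0+0+0+0+0+1+1+0+1+0+0+0+0+0+0+0+0+0+0+0+1+0+0+0+0+0+0+0 mod 2 = 0
  s[4] = (0000000000000001111111111111111)·(0100000011010001101101010000000) mod 2 = 0+0+0+0+0+0+0+0+0+0+0+0+0+0+0+1+1+0+1+1+0+1+0+1+0+0+0+0+0+0+0 mod 2 = 0
Syndrome = 10100
Column 5 of H equals this syndrome → error at bit 5 (1-indexed).
Flip bit 5: 0100000011010001101101010000000 → 0100100011010001101101010000000
Extract data bits at positions {3,5,6,7,9,10,11,12,13,14,15,17,18,19,20,21,22,23,24,25,26,27,28,29,30,31}: 01001101000101101010000000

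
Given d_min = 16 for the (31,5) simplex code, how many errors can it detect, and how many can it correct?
Detection only: up to d_min − 1 = 15 errors.
Correction: up to ⌊(d_min − 1)/2⌋ = ⌊15/2⌋ = 7 errors.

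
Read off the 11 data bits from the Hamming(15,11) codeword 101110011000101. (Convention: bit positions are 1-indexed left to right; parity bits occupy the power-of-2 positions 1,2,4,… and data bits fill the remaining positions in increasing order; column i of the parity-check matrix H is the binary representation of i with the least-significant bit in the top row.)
Parity bits occupy power-of-2 positions; data bits are at positions {3,5,6,7,9,10,11,12,13,14,15} (1-indexed).
Extract: c[3]=1 c[5]=1 c[6]=0 c[7]=0 c[9]=1 c[10]=0 c[11]=0 c[12]=0 c[13]=1 c[14]=0 c[15]=1
Data = 11001000101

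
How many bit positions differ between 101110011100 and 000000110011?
XOR = 101110101111, count of 1s = 9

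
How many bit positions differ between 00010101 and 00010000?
XOR = 00000101, count of 1s = 2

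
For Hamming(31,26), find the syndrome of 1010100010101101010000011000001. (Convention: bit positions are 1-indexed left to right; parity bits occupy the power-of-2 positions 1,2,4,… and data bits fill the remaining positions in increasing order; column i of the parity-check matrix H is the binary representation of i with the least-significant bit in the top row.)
Syndrome s = H · r^T (mod 2), r = 1010100010101101010000011000001:
  s[0] = (1010101010101010101010101010101)·(1010100010101101010000011000001) mod 2 = 1+0+1+0+1+0+0+0+1+0+1+0+1+0+0+0+0+0+0+0+0+0+0+0+1+0+0+0+0+0+1 mod 2 = 0
  s[1] = (0110011001100110011001100110011)·(1010100010101101010000011000001) mod 2 = 0+0+1+0+0+0+0+0+0+0+1+0+0+1+0+0+0+1+0+0+0+0+0+0+0+0+0+0+0+0+1 mod 2 = 1
  s[2] = (0001111000011110000111100001111)·(1010100010101101010000011000001) mod 2 = 0+0+0+0+1+0+0+0+0+0+0+0+1+1+0+0+0+0+0+0+0+0+0+0+0+0+0+0+0+0+1 mod 2 = 0
  s[3] = (0000000111111110000000011111111)·(1010100010101101010000011000001) mod 2 = 0+0+0+0+0+0+0+0+1+0+1+0+1+1+0+0+0+0+0+0+0+0+0+1+1+0+0+0+0+0+1 mod 2 = 1
  s[4] = (0000000000000001111111111111111)·(1010100010101101010000011000001) mod 2 = 0+0+0+0+0+0+0+0+0+0+0+0+0+0+0+1+0+1+0+0+0+0+0+1+1+0+0+0+0+0+1 mod 2 = 1
Syndrome = 01011
Non-zero syndrome: error at position 26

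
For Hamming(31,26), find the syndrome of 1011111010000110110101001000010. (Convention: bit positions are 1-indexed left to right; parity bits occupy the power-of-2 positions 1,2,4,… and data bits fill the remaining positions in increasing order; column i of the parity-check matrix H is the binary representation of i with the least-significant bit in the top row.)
Syndrome s = H · r^T (mod 2), r = 1011111010000110110101001000010:
  s[0] = (1010101010101010101010101010101)·(1011111010000110110101001000010) mod 2 = 1+0+1+0+1+0+1+0+1+0+0+0+0+0+1+0+1+0+0+0+0+0+0+0+1+0+0+0+0+0+0 mod 2 = 0
  s[1] = (0110011001100110011001100110011)·(1011111010000110110101001000010) mod 2 = 0+0+1+0+0+1+1+0+0+0+0+0+0+1+1+0+0+1+0+0+0+1+0+0+0+0+0+0+0+1+0 mod 2 = 0
  s[2] = (0001111000011110000111100001111)·(1011111010000110110101001000010) mod 2 = 0+0+0+1+1+1+1+0+0+0+0+0+0+1+1+0+0+0+0+1+0+1+0+0+0+0+0+0+0+1+0 mod 2 = 1
  s[3] = (0000000111111110000000011111111)·(1011111010000110110101001000010) mod 2 = 0+0+0+0+0+0+0+0+1+0+0+0+0+1+1+0+0+0+0+0+0+0+0+0+1+0+0+0+0+1+0 mod 2 = 1
  s[4] = (0000000000000001111111111111111)·(1011111010000110110101001000010) mod 2 = 0+0+0+0+0+0+0+0+0+0+0+0+0+0+0+0+1+1+0+1+0+1+0+0+1+0+0+0+0+1+0 mod 2 = 0
Syndrome = 00110
Non-zero syndrome: error at position 12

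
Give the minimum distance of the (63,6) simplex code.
d_min = 32 (every nonzero codeword of the simplex code S_6 has weight 2^(r−1) = 32).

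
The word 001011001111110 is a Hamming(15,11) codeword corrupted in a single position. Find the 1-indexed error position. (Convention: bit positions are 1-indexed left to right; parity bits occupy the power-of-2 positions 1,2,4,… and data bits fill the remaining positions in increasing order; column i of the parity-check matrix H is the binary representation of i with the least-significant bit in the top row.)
Syndrome s = H · r^T (mod 2), r = 001011001111110:
  s[0] = (101010101010101)·(001011001111110) mod 2 = 0+0+1+0+1+0+0+0+1+0+1+0+1+0+0 mod 2 = 1
  s[1] = (011001100110011)·(001011001111110) mod 2 = 0+0+1+0+0+1+0+0+0+1+1+0+0+1+0 mod 2 = 1
  s[2] = (000111100001111)·(001011001111110) mod 2 = 0+0+0+0+1+1+0+0+0+0+0+1+1+1+0 mod 2 = 1
  s[3] = (000000011111111)·(001011001111110) mod 2 = 0+0+0+0+0+0+0+0+1+1+1+1+1+1+0 mod 2 = 0
Syndrome = 1110
Column i of H is the binary representation of i, so the syndrome is the binary index of the flipped bit.
Read s = 1110 with s[0] as LSB: 1·2^0 + 1·2^1 + 1·2^2 + 0·2^3 = 7.
Error is at bit position 7.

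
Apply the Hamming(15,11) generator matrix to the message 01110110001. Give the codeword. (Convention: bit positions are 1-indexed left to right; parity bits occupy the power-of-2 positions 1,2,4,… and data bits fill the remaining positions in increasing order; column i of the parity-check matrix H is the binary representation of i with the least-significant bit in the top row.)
Codeword c = d · G (mod 2), d = 01110110001:
  c[0] = d·G[:,0] = (01110110001)·(11011010101) mod 2 = 0+1+0+1+0+0+1+0+0+0+1 mod 2 = 0
  c[1] = d·G[:,1] = (01110110001)·(10110110011) mod 2 = 0+0+1+1+0+1+1+0+0+0+1 mod 2 = 1
  c[2] = d·G[:,2] = (01110110001)·(10000000000) mod 2 = 0+0+0+0+0+0+0+0+0+0+0 mod 2 = 0
  c[3] = d·G[:,3] = (01110110001)·(01110001111) mod 2 = 0+1+1+1+0+0+0+0+0+0+1 mod 2 = 0
  c[4] = d·G[:,4] = (01110110001)·(01000000000) mod 2 = 0+1+0+0+0+0+0+0+0+0+0 mod 2 = 1
  c[5] = d·G[:,5] = (01110110001)·(00100000000) mod 2 = 0+0+1+0+0+0+0+0+0+0+0 mod 2 = 1
  c[6] = d·G[:,6] = (01110110001)·(00010000000) mod 2 = 0+0+0+1+0+0+0+0+0+0+0 mod 2 = 1
  c[7] = d·G[:,7] = (01110110001)·(00001111111) mod 2 = 0+0+0+0+0+1+1+0+0+0+1 mod 2 = 1
  c[8] = d·G[:,8] = (01110110001)·(00001000000) mod 2 = 0+0+0+0+0+0+0+0+0+0+0 mod 2 = 0
  c[9] = d·G[:,9] = (01110110001)·(00000100000) mod 2 = 0+0+0+0+0+1+0+0+0+0+0 mod 2 = 1
  c[10] = d·G[:,10] = (01110110001)·(00000010000) mod 2 = 0+0+0+0+0+0+1+0+0+0+0 mod 2 = 1
  c[11] = d·G[:,11] = (01110110001)·(00000001000) mod 2 = 0+0+0+0+0+0+0+0+0+0+0 mod 2 = 0
  c[12] = d·G[:,12] = (01110110001)·(00000000100) mod 2 = 0+0+0+0+0+0+0+0+0+0+0 mod 2 = 0
  c[13] = d·G[:,13] = (01110110001)·(00000000010) mod 2 = 0+0+0+0+0+0+0+0+0+0+0 mod 2 = 0
  c[14] = d·G[:,14] = (01110110001)·(00000000001) mod 2 = 0+0+0+0+0+0+0+0+0+0+1 mod 2 = 1
Codeword = 010011110110001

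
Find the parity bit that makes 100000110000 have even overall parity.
Sum of data bits: 1+0+0+0+0+0+1+1+0+0+0+0 = 3.
3 mod 2 = 1, so parity bit = 1.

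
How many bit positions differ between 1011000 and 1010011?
XOR = 0001011, count of 1s = 3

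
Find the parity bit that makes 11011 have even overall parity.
Sum of data bits: 1+1+0+1+1 = 4.
4 mod 2 = 0, so parity bit = 0.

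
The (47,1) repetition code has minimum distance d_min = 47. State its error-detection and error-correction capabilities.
Detection only: up to d_min − 1 = 46 errors.
Correction: up to ⌊(d_min − 1)/2⌋ = ⌊46/2⌋ = 23 errors.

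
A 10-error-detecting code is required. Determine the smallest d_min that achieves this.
Detecting e errors requires d_min ≥ e + 1 = 10 + 1 = 11.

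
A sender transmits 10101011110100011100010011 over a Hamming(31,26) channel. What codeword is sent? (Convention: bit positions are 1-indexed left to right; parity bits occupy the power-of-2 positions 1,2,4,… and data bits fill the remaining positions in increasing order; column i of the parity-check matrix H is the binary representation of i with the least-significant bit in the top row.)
Codeword c = d · G (mod 2), d = 10101011110100011100010011:
  c[0] = d·G[:,0] = (10101011110100011100010011)·(11011010101101010101010101) mod 2 = 1+0+0+0+1+0+1+0+1+0+0+1+0+0+0+1+0+1+0+0+0+1+0+0+0+1 mod 2 = 1
  c[1] = d·G[:,1] = (10101011110100011100010011)·(10110110011011001100110011) mod 2 = 1+0+1+0+0+0+1+0+0+1+0+0+0+0+0+0+1+1+0+0+0+1+0+0+1+1 mod 2 = 1
  c[2] = d·G[:,2] = (10101011110100011100010011)·(10000000000000000000000000) mod 2 = 1+0+0+0+0+0+0+0+0+0+0+0+0+0+0+0+0+0+0+0+0+0+0+0+0+0 mod 2 = 1
  c[3] = d·G[:,3] = (10101011110100011100010011)·(01110001111000111100001111) mod 2 = 0+0+1+0+0+0+0+1+1+1+0+0+0+0+0+1+1+1+0+0+0+0+0+0+1+1 mod 2 = 1
  c[4] = d·G[:,4] = (10101011110100011100010011)·(01000000000000000000000000) mod 2 = 0+0+0+0+0+0+0+0+0+0+0+0+0+0+0+0+0+0+0+0+0+0+0+0+0+0 mod 2 = 0
  c[5] = d·G[:,5] = (10101011110100011100010011)·(00100000000000000000000000) mod 2 = 0+0+1+0+0+0+0+0+0+0+0+0+0+0+0+0+0+0+0+0+0+0+0+0+0+0 mod 2 = 1
  c[6] = d·G[:,6] = (10101011110100011100010011)·(00010000000000000000000000) mod 2 = 0+0+0+0+0+0+0+0+0+0+0+0+0+0+0+0+0+0+0+0+0+0+0+0+0+0 mod 2 = 0
  c[7] = d·G[:,7] = (10101011110100011100010011)·(00001111111000000011111111) mod 2 = 0+0+0+0+1+0+1+1+1+1+0+0+0+0+0+0+0+0+0+0+0+1+0+0+1+1 mod 2 = 0
  c[8] = d·G[:,8] = (10101011110100011100010011)·(00001000000000000000000000) mod 2 = 0+0+0+0+1+0+0+0+0+0+0+0+0+0+0+0+0+0+0+0+0+0+0+0+0+0 mod 2 = 1
  c[9] = d·G[:,9] = (10101011110100011100010011)·(00000100000000000000000000) mod 2 = 0+0+0+0+0+0+0+0+0+0+0+0+0+0+0+0+0+0+0+0+0+0+0+0+0+0 mod 2 = 0
  c[10] = d·G[:,10] = (10101011110100011100010011)·(00000010000000000000000000) mod 2 = 0+0+0+0+0+0+1+0+0+0+0+0+0+0+0+0+0+0+0+0+0+0+0+0+0+0 mod 2 = 1
  c[11] = d·G[:,11] = (10101011110100011100010011)·(00000001000000000000000000) mod 2 = 0+0+0+0+0+0+0+1+0+0+0+0+0+0+0+0+0+0+0+0+0+0+0+0+0+0 mod 2 = 1
  c[12] = d·G[:,12] = (10101011110100011100010011)·(00000000100000000000000000) mod 2 = 0+0+0+0+0+0+0+0+1+0+0+0+0+0+0+0+0+0+0+0+0+0+0+0+0+0 mod 2 = 1
  c[13] = d·G[:,13] = (10101011110100011100010011)·(00000000010000000000000000) mod 2 = 0+0+0+0+0+0+0+0+0+1+0+0+0+0+0+0+0+0+0+0+0+0+0+0+0+0 mod 2 = 1
  c[14] = d·G[:,14] = (10101011110100011100010011)·(00000000001000000000000000) mod 2 = 0+0+0+0+0+0+0+0+0+0+0+0+0+0+0+0+0+0+0+0+0+0+0+0+0+0 mod 2 = 0
  c[15] = d·G[:,15] = (10101011110100011100010011)·(00000000000111111111111111) mod 2 = 0+0+0+0+0+0+0+0+0+0+0+1+0+0+0+1+1+1+0+0+0+1+0+0+1+1 mod 2 = 1
  c[16] = d·G[:,16] = (10101011110100011100010011)·(00000000000100000000000000) mod 2 = 0+0+0+0+0+0+0+0+0+0+0+1+0+0+0+0+0+0+0+0+0+0+0+0+0+0 mod 2 = 1
  c[17] = d·G[:,17] = (10101011110100011100010011)·(00000000000010000000000000) mod 2 = 0+0+0+0+0+0+0+0+0+0+0+0+0+0+0+0+0+0+0+0+0+0+0+0+0+0 mod 2 = 0
  c[18] = d·G[:,18] = (10101011110100011100010011)·(00000000000001000000000000) mod 2 = 0+0+0+0+0+0+0+0+0+0+0+0+0+0+0+0+0+0+0+0+0+0+0+0+0+0 mod 2 = 0
  c[19] = d·G[:,19] = (10101011110100011100010011)·(00000000000000100000000000) mod 2 = 0+0+0+0+0+0+0+0+0+0+0+0+0+0+0+0+0+0+0+0+0+0+0+0+0+0 mod 2 = 0
  c[20] = d·G[:,20] = (10101011110100011100010011)·(00000000000000010000000000) mod 2 = 0+0+0+0+0+0+0+0+0+0+0+0+0+0+0+1+0+0+0+0+0+0+0+0+0+0 mod 2 = 1
  c[21] = d·G[:,21] = (10101011110100011100010011)·(00000000000000001000000000) mod 2 = 0+0+0+0+0+0+0+0+0+0+0+0+0+0+0+0+1+0+0+0+0+0+0+0+0+0 mod 2 = 1
  c[22] = d·G[:,22] = (10101011110100011100010011)·(00000000000000000100000000) mod 2 = 0+0+0+0+0+0+0+0+0+0+0+0+0+0+0+0+0+1+0+0+0+0+0+0+0+0 mod 2 = 1
  c[23] = d·G[:,23] = (10101011110100011100010011)·(00000000000000000010000000) mod 2 = 0+0+0+0+0+0+0+0+0+0+0+0+0+0+0+0+0+0+0+0+0+0+0+0+0+0 mod 2 = 0
  c[24] = d·G[:,24] = (10101011110100011100010011)·(00000000000000000001000000) mod 2 = 0+0+0+0+0+0+0+0+0+0+0+0+0+0+0+0+0+0+0+0+0+0+0+0+0+0 mod 2 = 0
  c[25] = d·G[:,25] = (10101011110100011100010011)·(00000000000000000000100000) mod 2 = 0+0+0+0+0+0+0+0+0+0+0+0+0+0+0+0+0+0+0+0+0+0+0+0+0+0 mod 2 = 0
  c[26] = d·G[:,26] = (10101011110100011100010011)·(00000000000000000000010000) mod 2 = 0+0+0+0+0+0+0+0+0+0+0+0+0+0+0+0+0+0+0+0+0+1+0+0+0+0 mod 2 = 1
  c[27] = d·G[:,27] = (10101011110100011100010011)·(00000000000000000000001000) mod 2 = 0+0+0+0+0+0+0+0+0+0+0+0+0+0+0+0+0+0+0+0+0+0+0+0+0+0 mod 2 = 0
  c[28] = d·G[:,28] = (10101011110100011100010011)·(00000000000000000000000100) mod 2 = 0+0+0+0+0+0+0+0+0+0+0+0+0+0+0+0+0+0+0+0+0+0+0+0+0+0 mod 2 = 0
  c[29] = d·G[:,29] = (10101011110100011100010011)·(00000000000000000000000010) mod 2 = 0+0+0+0+0+0+0+0+0+0+0+0+0+0+0+0+0+0+0+0+0+0+0+0+1+0 mod 2 = 1
  c[30] = d·G[:,30] = (10101011110100011100010011)·(00000000000000000000000001) mod 2 = 0+0+0+0+0+0+0+0+0+0+0+0+0+0+0+0+0+0+0+0+0+0+0+0+0+1 mod 2 = 1
Codeword = 1111010010111101100011100010011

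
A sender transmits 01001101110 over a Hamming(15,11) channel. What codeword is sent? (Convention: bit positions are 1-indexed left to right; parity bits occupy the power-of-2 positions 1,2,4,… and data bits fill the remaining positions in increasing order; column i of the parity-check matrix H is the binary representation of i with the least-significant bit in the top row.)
Codeword c = d · G (mod 2), d = 01001101110:
  c[0] = d·G[:,0] = (01001101110)·(11011010101) mod 2 = 0+1+0+0+1+0+0+0+1+0+0 mod 2 = 1
  c[1] = d·G[:,1] = (01001101110)·(10110110011) mod 2 = 0+0+0+0+0+1+0+0+0+1+0 mod 2 = 0
  c[2] = d·G[:,2] = (01001101110)·(10000000000) mod 2 = 0+0+0+0+0+0+0+0+0+0+0 mod 2 = 0
  c[3] = d·G[:,3] = (01001101110)·(01110001111) mod 2 = 0+1+0+0+0+0+0+1+1+1+0 mod 2 = 0
  c[4] = d·G[:,4] = (01001101110)·(01000000000) mod 2 = 0+1+0+0+0+0+0+0+0+0+0 mod 2 = 1
  c[5] = d·G[:,5] = (01001101110)·(00100000000) mod 2 = 0+0+0+0+0+0+0+0+0+0+0 mod 2 = 0
  c[6] = d·G[:,6] = (01001101110)·(00010000000) mod 2 = 0+0+0+0+0+0+0+0+0+0+0 mod 2 = 0
  c[7] = d·G[:,7] = (01001101110)·(00001111111) mod 2 = 0+0+0+0+1+1+0+1+1+1+0 mod 2 = 1
  c[8] = d·G[:,8] = (01001101110)·(00001000000) mod 2 = 0+0+0+0+1+0+0+0+0+0+0 mod 2 = 1
  c[9] = d·G[:,9] = (01001101110)·(00000100000) mod 2 = 0+0+0+0+0+1+0+0+0+0+0 mod 2 = 1
  c[10] = d·G[:,10] = (01001101110)·(00000010000) mod 2 = 0+0+0+0+0+0+0+0+0+0+0 mod 2 = 0
  c[11] = d·G[:,11] = (01001101110)·(00000001000) mod 2 = 0+0+0+0+0+0+0+1+0+0+0 mod 2 = 1
  c[12] = d·G[:,12] = (01001101110)·(00000000100) mod 2 = 0+0+0+0+0+0+0+0+1+0+0 mod 2 = 1
  c[13] = d·G[:,13] = (01001101110)·(00000000010) mod 2 = 0+0+0+0+0+0+0+0+0+1+0 mod 2 = 1
  c[14] = d·G[:,14] = (01001101110)·(00000000001) mod 2 = 0+0+0+0+0+0+0+0+0+0+0 mod 2 = 0
Codeword = 100010011101110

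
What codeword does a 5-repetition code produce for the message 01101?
Repeat each bit 5× and concatenate:
0→00000  1→11111  1→11111  0→00000  1→11111
Codeword = 0000011111111110000011111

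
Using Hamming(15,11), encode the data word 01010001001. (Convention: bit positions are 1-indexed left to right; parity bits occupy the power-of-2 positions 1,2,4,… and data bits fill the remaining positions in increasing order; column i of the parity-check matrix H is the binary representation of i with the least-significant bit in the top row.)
Codeword c = d · G (mod 2), d = 01010001001:
  c[0] = d·G[:,0] = (01010001001)·(11011010101) mod 2 = 0+1+0+1+0+0+0+0+0+0+1 mod 2 = 1
  c[1] = d·G[:,1] = (01010001001)·(10110110011) mod 2 = 0+0+0+1+0+0+0+0+0+0+1 mod 2 = 0
  c[2] = d·G[:,2] = (01010001001)·(10000000000) mod 2 = 0+0+0+0+0+0+0+0+0+0+0 mod 2 = 0
  c[3] = d·G[:,3] = (01010001001)·(01110001111) mod 2 = 0+1+0+1+0+0+0+1+0+0+1 mod 2 = 0
  c[4] = d·G[:,4] = (01010001001)·(01000000000) mod 2 = 0+1+0+0+0+0+0+0+0+0+0 mod 2 = 1
  c[5] = d·G[:,5] = (01010001001)·(00100000000) mod 2 = 0+0+0+0+0+0+0+0+0+0+0 mod 2 = 0
  c[6] = d·G[:,6] = (01010001001)·(00010000000) mod 2 = 0+0+0+1+0+0+0+0+0+0+0 mod 2 = 1
  c[7] = d·G[:,7] = (01010001001)·(00001111111) mod 2 = 0+0+0+0+0+0+0+1+0+0+1 mod 2 = 0
  c[8] = d·G[:,8] = (01010001001)·(00001000000) mod 2 = 0+0+0+0+0+0+0+0+0+0+0 mod 2 = 0
  c[9] = d·G[:,9] = (01010001001)·(00000100000) mod 2 = 0+0+0+0+0+0+0+0+0+0+0 mod 2 = 0
  c[10] = d·G[:,10] = (01010001001)·(00000010000) mod 2 = 0+0+0+0+0+0+0+0+0+0+0 mod 2 = 0
  c[11] = d·G[:,11] = (01010001001)·(00000001000) mod 2 = 0+0+0+0+0+0+0+1+0+0+0 mod 2 = 1
  c[12] = d·G[:,12] = (01010001001)·(00000000100) mod 2 = 0+0+0+0+0+0+0+0+0+0+0 mod 2 = 0
  c[13] = d·G[:,13] = (01010001001)·(00000000010) mod 2 = 0+0+0+0+0+0+0+0+0+0+0 mod 2 = 0
  c[14] = d·G[:,14] = (01010001001)·(00000000001) mod 2 = 0+0+0+0+0+0+0+0+0+0+1 mod 2 = 1
Codeword = 100010100001001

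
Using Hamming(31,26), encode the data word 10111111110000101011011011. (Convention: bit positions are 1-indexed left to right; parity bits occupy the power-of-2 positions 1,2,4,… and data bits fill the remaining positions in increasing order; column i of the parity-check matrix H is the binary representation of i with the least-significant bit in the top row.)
Codeword c = d · G (mod 2), d = 10111111110000101011011011:
  c[0] = d·G[:,0] = (10111111110000101011011011)·(11011010101101010101010101) mod 2 = 1+0+0+1+1+0+1+0+1+0+0+0+0+0+0+0+0+0+0+1+0+1+0+0+0+1 mod 2 = 0
  c[1] = d·G[:,1] = (10111111110000101011011011)·(10110110011011001100110011) mod 2 = 1+0+1+1+0+1+1+0+0+1+0+0+0+0+0+0+1+0+0+0+0+1+0+0+1+1 mod 2 = 0
  c[2] = d·G[:,2] = (10111111110000101011011011)·(10000000000000000000000000) mod 2 = 1+0+0+0+0+0+0+0+0+0+0+0+0+0+0+0+0+0+0+0+0+0+0+0+0+0 mod 2 = 1
  c[3] = d·G[:,3] = (10111111110000101011011011)·(01110001111000111100001111) mod 2 = 0+0+1+1+0+0+0+1+1+1+0+0+0+0+1+0+1+0+0+0+0+0+1+0+1+1 mod 2 = 0
  c[4] = d·G[:,4] = (10111111110000101011011011)·(01000000000000000000000000) mod 2 = 0+0+0+0+0+0+0+0+0+0+0+0+0+0+0+0+0+0+0+0+0+0+0+0+0+0 mod 2 = 0
  c[5] = d·G[:,5] = (10111111110000101011011011)·(00100000000000000000000000) mod 2 = 0+0+1+0+0+0+0+0+0+0+0+0+0+0+0+0+0+0+0+0+0+0+0+0+0+0 mod 2 = 1
  c[6] = d·G[:,6] = (10111111110000101011011011)·(00010000000000000000000000) mod 2 = 0+0+0+1+0+0+0+0+0+0+0+0+0+0+0+0+0+0+0+0+0+0+0+0+0+0 mod 2 = 1
  c[7] = d·G[:,7] = (10111111110000101011011011)·(00001111111000000011111111) mod 2 = 0+0+0+0+1+1+1+1+1+1+0+0+0+0+0+0+0+0+1+1+0+1+1+0+1+1 mod 2 = 0
  c[8] = d·G[:,8] = (10111111110000101011011011)·(00001000000000000000000000) mod 2 = 0+0+0+0+1+0+0+0+0+0+0+0+0+0+0+0+0+0+0+0+0+0+0+0+0+0 mod 2 = 1
  c[9] = d·G[:,9] = (10111111110000101011011011)·(00000100000000000000000000) mod 2 = 0+0+0+0+0+1+0+0+0+0+0+0+0+0+0+0+0+0+0+0+0+0+0+0+0+0 mod 2 = 1
  c[10] = d·G[:,10] = (10111111110000101011011011)·(00000010000000000000000000) mod 2 = 0+0+0+0+0+0+1+0+0+0+0+0+0+0+0+0+0+0+0+0+0+0+0+0+0+0 mod 2 = 1
  c[11] = d·G[:,11] = (10111111110000101011011011)·(00000001000000000000000000) mod 2 = 0+0+0+0+0+0+0+1+0+0+0+0+0+0+0+0+0+0+0+0+0+0+0+0+0+0 mod 2 = 1
  c[12] = d·G[:,12] = (10111111110000101011011011)·(00000000100000000000000000) mod 2 = 0+0+0+0+0+0+0+0+1+0+0+0+0+0+0+0+0+0+0+0+0+0+0+0+0+0 mod 2 = 1
  c[13] = d·G[:,13] = (10111111110000101011011011)·(00000000010000000000000000) mod 2 = 0+0+0+0+0+0+0+0+0+1+0+0+0+0+0+0+0+0+0+0+0+0+0+0+0+0 mod 2 = 1
  c[14] = d·G[:,14] = (10111111110000101011011011)·(00000000001000000000000000) mod 2 = 0+0+0+0+0+0+0+0+0+0+0+0+0+0+0+0+0+0+0+0+0+0+0+0+0+0 mod 2 = 0
  c[15] = d·G[:,15] = (10111111110000101011011011)·(00000000000111111111111111) mod 2 = 0+0+0+0+0+0+0+0+0+0+0+0+0+0+1+0+1+0+1+1+0+1+1+0+1+1 mod 2 = 0
  c[16] = d·G[:,16] = (10111111110000101011011011)·(00000000000100000000000000) mod 2 = 0+0+0+0+0+0+0+0+0+0+0+0+0+0+0+0+0+0+0+0+0+0+0+0+0+0 mod 2 = 0
  c[17] = d·G[:,17] = (10111111110000101011011011)·(00000000000010000000000000) mod 2 = 0+0+0+0+0+0+0+0+0+0+0+0+0+0+0+0+0+0+0+0+0+0+0+0+0+0 mod 2 = 0
  c[18] = d·G[:,18] = (10111111110000101011011011)·(00000000000001000000000000) mod 2 = 0+0+0+0+0+0+0+0+0+0+0+0+0+0+0+0+0+0+0+0+0+0+0+0+0+0 mod 2 = 0
  c[19] = d·G[:,19] = (10111111110000101011011011)·(00000000000000100000000000) mod 2 = 0+0+0+0+0+0+0+0+0+0+0+0+0+0+1+0+0+0+0+0+0+0+0+0+0+0 mod 2 = 1
  c[20] = d·G[:,20] = (10111111110000101011011011)·(00000000000000010000000000) mod 2 = 0+0+0+0+0+0+0+0+0+0+0+0+0+0+0+0+0+0+0+0+0+0+0+0+0+0 mod 2 = 0
  c[21] = d·G[:,21] = (10111111110000101011011011)·(00000000000000001000000000) mod 2 = 0+0+0+0+0+0+0+0+0+0+0+0+0+0+0+0+1+0+0+0+0+0+0+0+0+0 mod 2 = 1
  c[22] = d·G[:,22] = (10111111110000101011011011)·(00000000000000000100000000) mod 2 = 0+0+0+0+0+0+0+0+0+0+0+0+0+0+0+0+0+0+0+0+0+0+0+0+0+0 mod 2 = 0
  c[23] = d·G[:,23] = (10111111110000101011011011)·(00000000000000000010000000) mod 2 = 0+0+0+0+0+0+0+0+0+0+0+0+0+0+0+0+0+0+1+0+0+0+0+0+0+0 mod 2 = 1
  c[24] = d·G[:,24] = (10111111110000101011011011)·(00000000000000000001000000) mod 2 = 0+0+0+0+0+0+0+0+0+0+0+0+0+0+0+0+0+0+0+1+0+0+0+0+0+0 mod 2 = 1
  c[25] = d·G[:,25] = (10111111110000101011011011)·(00000000000000000000100000) mod 2 = 0+0+0+0+0+0+0+0+0+0+0+0+0+0+0+0+0+0+0+0+0+0+0+0+0+0 mod 2 = 0
  c[26] = d·G[:,26] = (10111111110000101011011011)·(00000000000000000000010000) mod 2 = 0+0+0+0+0+0+0+0+0+0+0+0+0+0+0+0+0+0+0+0+0+1+0+0+0+0 mod 2 = 1
  c[27] = d·G[:,27] = (10111111110000101011011011)·(00000000000000000000001000) mod 2 = 0+0+0+0+0+0+0+0+0+0+0+0+0+0+0+0+0+0+0+0+0+0+1+0+0+0 mod 2 = 1
  c[28] = d·G[:,28] = (10111111110000101011011011)·(00000000000000000000000100) mod 2 = 0+0+0+0+0+0+0+0+0+0+0+0+0+0+0+0+0+0+0+0+0+0+0+0+0+0 mod 2 = 0
  c[29] = d·G[:,29] = (10111111110000101011011011)·(00000000000000000000000010) mod 2 = 0+0+0+0+0+0+0+0+0+0+0+0+0+0+0+0+0+0+0+0+0+0+0+0+1+0 mod 2 = 1
  c[30] = d·G[:,30] = (10111111110000101011011011)·(00000000000000000000000001) mod 2 = 0+0+0+0+0+0+0+0+0+0+0+0+0+0+0+0+0+0+0+0+0+0+0+0+0+1 mod 2 = 1
Codeword = 0010011011111100000101011011011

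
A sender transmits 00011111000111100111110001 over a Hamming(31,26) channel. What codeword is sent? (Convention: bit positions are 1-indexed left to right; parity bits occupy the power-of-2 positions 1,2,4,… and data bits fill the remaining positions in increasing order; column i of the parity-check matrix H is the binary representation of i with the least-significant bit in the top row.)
Codeword c = d · G (mod 2), d = 00011111000111100111110001:
  c[0] = d·G[:,0] = (00011111000111100111110001)·(11011010101101010101010101) mod 2 = 0+0+0+1+1+0+1+0+0+0+0+1+0+1+0+0+0+1+0+1+0+1+0+0+0+1 mod 2 = 1
  c[1] = d·G[:,1] = (00011111000111100111110001)·(10110110011011001100110011) mod 2 = 0+0+0+1+0+1+1+0+0+0+0+0+1+1+0+0+0+1+0+0+1+1+0+0+0+1 mod 2 = 1
  c[2] = d·G[:,2] = (00011111000111100111110001)·(10000000000000000000000000) mod 2 = 0+0+0+0+0+0+0+0+0+0+0+0+0+0+0+0+0+0+0+0+0+0+0+0+0+0 mod 2 = 0
  c[3] = d·G[:,3] = (00011111000111100111110001)·(01110001111000111100001111) mod 2 = 0+0+0+1+0+0+0+1+0+0+0+0+0+0+1+0+0+1+0+0+0+0+0+0+0+1 mod 2 = 1
  c[4] = d·G[:,4] = (00011111000111100111110001)·(01000000000000000000000000) mod 2 = 0+0+0+0+0+0+0+0+0+0+0+0+0+0+0+0+0+0+0+0+0+0+0+0+0+0 mod 2 = 0
  c[5] = d·G[:,5] = (00011111000111100111110001)·(00100000000000000000000000) mod 2 = 0+0+0+0+0+0+0+0+0+0+0+0+0+0+0+0+0+0+0+0+0+0+0+0+0+0 mod 2 = 0
  c[6] = d·G[:,6] = (00011111000111100111110001)·(00010000000000000000000000) mod 2 = 0+0+0+1+0+0+0+0+0+0+0+0+0+0+0+0+0+0+0+0+0+0+0+0+0+0 mod 2 = 1
  c[7] = d·G[:,7] = (00011111000111100111110001)·(00001111111000000011111111) mod 2 = 0+0+0+0+1+1+1+1+0+0+0+0+0+0+0+0+0+0+1+1+1+1+0+0+0+1 mod 2 = 1
  c[8] = d·G[:,8] = (00011111000111100111110001)·(00001000000000000000000000) mod 2 = 0+0+0+0+1+0+0+0+0+0+0+0+0+0+0+0+0+0+0+0+0+0+0+0+0+0 mod 2 = 1
  c[9] = d·G[:,9] = (00011111000111100111110001)·(00000100000000000000000000) mod 2 = 0+0+0+0+0+1+0+0+0+0+0+0+0+0+0+0+0+0+0+0+0+0+0+0+0+0 mod 2 = 1
  c[10] = d·G[:,10] = (00011111000111100111110001)·(00000010000000000000000000) mod 2 = 0+0+0+0+0+0+1+0+0+0+0+0+0+0+0+0+0+0+0+0+0+0+0+0+0+0 mod 2 = 1
  c[11] = d·G[:,11] = (00011111000111100111110001)·(00000001000000000000000000) mod 2 = 0+0+0+0+0+0+0+1+0+0+0+0+0+0+0+0+0+0+0+0+0+0+0+0+0+0 mod 2 = 1
  c[12] = d·G[:,12] = (00011111000111100111110001)·(00000000100000000000000000) mod 2 = 0+0+0+0+0+0+0+0+0+0+0+0+0+0+0+0+0+0+0+0+0+0+0+0+0+0 mod 2 = 0
  c[13] = d·G[:,13] = (00011111000111100111110001)·(00000000010000000000000000) mod 2 = 0+0+0+0+0+0+0+0+0+0+0+0+0+0+0+0+0+0+0+0+0+0+0+0+0+0 mod 2 = 0
  c[14] = d·G[:,14] = (00011111000111100111110001)·(00000000001000000000000000) mod 2 = 0+0+0+0+0+0+0+0+0+0+0+0+0+0+0+0+0+0+0+0+0+0+0+0+0+0 mod 2 = 0
  c[15] = d·G[:,15] = (00011111000111100111110001)·(00000000000111111111111111) mod 2 = 0+0+0+0+0+0+0+0+0+0+0+1+1+1+1+0+0+1+1+1+1+1+0+0+0+1 mod 2 = 0
  c[16] = d·G[:,16] = (00011111000111100111110001)·(00000000000100000000000000) mod 2 = 0+0+0+0+0+0+0+0+0+0+0+1+0+0+0+0+0+0+0+0+0+0+0+0+0+0 mod 2 = 1
  c[17] = d·G[:,17] = (00011111000111100111110001)·(00000000000010000000000000) mod 2 = 0+0+0+0+0+0+0+0+0+0+0+0+1+0+0+0+0+0+0+0+0+0+0+0+0+0 mod 2 = 1
  c[18] = d·G[:,18] = (00011111000111100111110001)·(00000000000001000000000000) mod 2 = 0+0+0+0+0+0+0+0+0+0+0+0+0+1+0+0+0+0+0+0+0+0+0+0+0+0 mod 2 = 1
  c[19] = d·G[:,19] = (00011111000111100111110001)·(00000000000000100000000000) mod 2 = 0+0+0+0+0+0+0+0+0+0+0+0+0+0+1+0+0+0+0+0+0+0+0+0+0+0 mod 2 = 1
  c[20] = d·G[:,20] = (00011111000111100111110001)·(00000000000000010000000000) mod 2 = 0+0+0+0+0+0+0+0+0+0+0+0+0+0+0+0+0+0+0+0+0+0+0+0+0+0 mod 2 = 0
  c[21] = d·G[:,21] = (00011111000111100111110001)·(00000000000000001000000000) mod 2 = 0+0+0+0+0+0+0+0+0+0+0+0+0+0+0+0+0+0+0+0+0+0+0+0+0+0 mod 2 = 0
  c[22] = d·G[:,22] = (00011111000111100111110001)·(00000000000000000100000000) mod 2 = 0+0+0+0+0+0+0+0+0+0+0+0+0+0+0+0+0+1+0+0+0+0+0+0+0+0 mod 2 = 1
  c[23] = d·G[:,23] = (00011111000111100111110001)·(00000000000000000010000000) mod 2 = 0+0+0+0+0+0+0+0+0+0+0+0+0+0+0+0+0+0+1+0+0+0+0+0+0+0 mod 2 = 1
  c[24] = d·G[:,24] = (00011111000111100111110001)·(00000000000000000001000000) mod 2 = 0+0+0+0+0+0+0+0+0+0+0+0+0+0+0+0+0+0+0+1+0+0+0+0+0+0 mod 2 = 1
  c[25] = d·G[:,25] = (00011111000111100111110001)·(00000000000000000000100000) mod 2 = 0+0+0+0+0+0+0+0+0+0+0+0+0+0+0+0+0+0+0+0+1+0+0+0+0+0 mod 2 = 1
  c[26] = d·G[:,26] = (00011111000111100111110001)·(00000000000000000000010000) mod 2 = 0+0+0+0+0+0+0+0+0+0+0+0+0+0+0+0+0+0+0+0+0+1+0+0+0+0 mod 2 = 1
  c[27] = d·G[:,27] = (00011111000111100111110001)·(00000000000000000000001000) mod 2 = 0+0+0+0+0+0+0+0+0+0+0+0+0+0+0+0+0+0+0+0+0+0+0+0+0+0 mod 2 = 0
  c[28] = d·G[:,28] = (00011111000111100111110001)·(00000000000000000000000100) mod 2 = 0+0+0+0+0+0+0+0+0+0+0+0+0+0+0+0+0+0+0+0+0+0+0+0+0+0 mod 2 = 0
  c[29] = d·G[:,29] = (00011111000111100111110001)·(00000000000000000000000010) mod 2 = 0+0+0+0+0+0+0+0+0+0+0+0+0+0+0+0+0+0+0+0+0+0+0+0+0+0 mod 2 = 0
  c[30] = d·G[:,30] = (00011111000111100111110001)·(00000000000000000000000001) mod 2 = 0+0+0+0+0+0+0+0+0+0+0+0+0+0+0+0+0+0+0+0+0+0+0+0+0+1 mod 2 = 1
Codeword = 1101001111110000111100111110001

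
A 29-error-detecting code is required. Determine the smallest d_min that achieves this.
Detecting e errors requires d_min ≥ e + 1 = 29 + 1 = 30.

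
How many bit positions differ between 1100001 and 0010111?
XOR = 1110110, count of 1s = 5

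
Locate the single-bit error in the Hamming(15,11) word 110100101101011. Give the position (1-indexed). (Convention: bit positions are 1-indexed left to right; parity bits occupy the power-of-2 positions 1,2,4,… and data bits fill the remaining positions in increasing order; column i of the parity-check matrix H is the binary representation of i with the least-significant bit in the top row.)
Syndrome s = H · r^T (mod 2), r = 110100101101011:
  s[0] = (101010101010101)·(110100101101011) mod 2 = 1+0+0+0+0+0+1+0+1+0+0+0+0+0+1 mod 2 = 0
  s[1] = (011001100110011)·(110100101101011) mod 2 = 0+1+0+0+0+0+1+0+0+1+0+0+0+1+1 mod 2 = 1
  s[2] = (000111100001111)·(110100101101011) mod 2 = 0+0+0+1+0+0+1+0+0+0+0+1+0+1+1 mod 2 = 1
  s[3] = (000000011111111)·(110100101101011) mod 2 = 0+0+0+0+0+0+0+0+1+1+0+1+0+1+1 mod 2 = 1
Syndrome = 0111
Column i of H is the binary representation of i, so the syndrome is the binary index of the flipped bit.
Read s = 0111 with s[0] as LSB: 0·2^0 + 1·2^1 + 1·2^2 + 1·2^3 = 14.
Error is at bit position 14.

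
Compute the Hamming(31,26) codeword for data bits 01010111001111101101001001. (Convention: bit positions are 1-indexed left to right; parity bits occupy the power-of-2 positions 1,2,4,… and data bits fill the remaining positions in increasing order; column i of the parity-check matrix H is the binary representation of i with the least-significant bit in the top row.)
Codeword c = d · G (mod 2), d = 01010111001111101101001001:
  c[0] = d·G[:,0] = (01010111001111101101001001)·(11011010101101010101010101) mod 2 = 0+1+0+1+0+0+1+0+0+0+1+1+0+1+0+0+0+1+0+1+0+0+0+0+0+1 mod 2 = 1
  c[1] = d·G[:,1] = (01010111001111101101001001)·(10110110011011001100110011) mod 2 = 0+0+0+1+0+1+1+0+0+0+1+0+1+1+0+0+1+1+0+0+0+0+0+0+0+1 mod 2 = 1
  c[2] = d·G[:,2] = (01010111001111101101001001)·(10000000000000000000000000) mod 2 = 0+0+0+0+0+0+0+0+0+0+0+0+0+0+0+0+0+0+0+0+0+0+0+0+0+0 mod 2 = 0
  c[3] = d·G[:,3] = (01010111001111101101001001)·(01110001111000111100001111) mod 2 = 0+1+0+1+0+0+0+1+0+0+1+0+0+0+1+0+1+1+0+0+0+0+1+0+0+1 mod 2 = 1
  c[4] = d·G[:,4] = (01010111001111101101001001)·(01000000000000000000000000) mod 2 = 0+1+0+0+0+0+0+0+0+0+0+0+0+0+0+0+0+0+0+0+0+0+0+0+0+0 mod 2 = 1
  c[5] = d·G[:,5] = (01010111001111101101001001)·(00100000000000000000000000) mod 2 = 0+0+0+0+0+0+0+0+0+0+0+0+0+0+0+0+0+0+0+0+0+0+0+0+0+0 mod 2 = 0
  c[6] = d·G[:,6] = (01010111001111101101001001)·(00010000000000000000000000) mod 2 = 0+0+0+1+0+0+0+0+0+0+0+0+0+0+0+0+0+0+0+0+0+0+0+0+0+0 mod 2 = 1
  c[7] = d·G[:,7] = (01010111001111101101001001)·(00001111111000000011111111) mod 2 = 0+0+0+0+0+1+1+1+0+0+1+0+0+0+0+0+0+0+0+1+0+0+1+0+0+1 mod 2 = 1
  c[8] = d·G[:,8] = (01010111001111101101001001)·(00001000000000000000000000) mod 2 = 0+0+0+0+0+0+0+0+0+0+0+0+0+0+0+0+0+0+0+0+0+0+0+0+0+0 mod 2 = 0
  c[9] = d·G[:,9] = (01010111001111101101001001)·(00000100000000000000000000) mod 2 = 0+0+0+0+0+1+0+0+0+0+0+0+0+0+0+0+0+0+0+0+0+0+0+0+0+0 mod 2 = 1
  c[10] = d·G[:,10] = (01010111001111101101001001)·(00000010000000000000000000) mod 2 = 0+0+0+0+0+0+1+0+0+0+0+0+0+0+0+0+0+0+0+0+0+0+0+0+0+0 mod 2 = 1
  c[11] = d·G[:,11] = (01010111001111101101001001)·(00000001000000000000000000) mod 2 = 0+0+0+0+0+0+0+1+0+0+0+0+0+0+0+0+0+0+0+0+0+0+0+0+0+0 mod 2 = 1
  c[12] = d·G[:,12] = (01010111001111101101001001)·(00000000100000000000000000) mod 2 = 0+0+0+0+0+0+0+0+0+0+0+0+0+0+0+0+0+0+0+0+0+0+0+0+0+0 mod 2 = 0
  c[13] = d·G[:,13] = (01010111001111101101001001)·(00000000010000000000000000) mod 2 = 0+0+0+0+0+0+0+0+0+0+0+0+0+0+0+0+0+0+0+0+0+0+0+0+0+0 mod 2 = 0
  c[14] = d·G[:,14] = (01010111001111101101001001)·(00000000001000000000000000) mod 2 = 0+0+0+0+0+0+0+0+0+0+1+0+0+0+0+0+0+0+0+0+0+0+0+0+0+0 mod 2 = 1
  c[15] = d·G[:,15] = (01010111001111101101001001)·(00000000000111111111111111) mod 2 = 0+0+0+0+0+0+0+0+0+0+0+1+1+1+1+0+1+1+0+1+0+0+1+0+0+1 mod 2 = 1
  c[16] = d·G[:,16] = (01010111001111101101001001)·(00000000000100000000000000) mod 2 = 0+0+0+0+0+0+0+0+0+0+0+1+0+0+0+0+0+0+0+0+0+0+0+0+0+0 mod 2 = 1
  c[17] = d·G[:,17] = (01010111001111101101001001)·(00000000000010000000000000) mod 2 = 0+0+0+0+0+0+0+0+0+0+0+0+1+0+0+0+0+0+0+0+0+0+0+0+0+0 mod 2 = 1
  c[18] = d·G[:,18] = (01010111001111101101001001)·(00000000000001000000000000) mod 2 = 0+0+0+0+0+0+0+0+0+0+0+0+0+1+0+0+0+0+0+0+0+0+0+0+0+0 mod 2 = 1
  c[19] = d·G[:,19] = (01010111001111101101001001)·(00000000000000100000000000) mod 2 = 0+0+0+0+0+0+0+0+0+0+0+0+0+0+1+0+0+0+0+0+0+0+0+0+0+0 mod 2 = 1
  c[20] = d·G[:,20] = (01010111001111101101001001)·(00000000000000010000000000) mod 2 = 0+0+0+0+0+0+0+0+0+0+0+0+0+0+0+0+0+0+0+0+0+0+0+0+0+0 mod 2 = 0
  c[21] = d·G[:,21] = (01010111001111101101001001)·(00000000000000001000000000) mod 2 = 0+0+0+0+0+0+0+0+0+0+0+0+0+0+0+0+1+0+0+0+0+0+0+0+0+0 mod 2 = 1
  c[22] = d·G[:,22] = (01010111001111101101001001)·(00000000000000000100000000) mod 2 = 0+0+0+0+0+0+0+0+0+0+0+0+0+0+0+0+0+1+0+0+0+0+0+0+0+0 mod 2 = 1
  c[23] = d·G[:,23] = (01010111001111101101001001)·(00000000000000000010000000) mod 2 = 0+0+0+0+0+0+0+0+0+0+0+0+0+0+0+0+0+0+0+0+0+0+0+0+0+0 mod 2 = 0
  c[24] = d·G[:,24] = (01010111001111101101001001)·(00000000000000000001000000) mod 2 = 0+0+0+0+0+0+0+0+0+0+0+0+0+0+0+0+0+0+0+1+0+0+0+0+0+0 mod 2 = 1
  c[25] = d·G[:,25] = (01010111001111101101001001)·(00000000000000000000100000) mod 2 = 0+0+0+0+0+0+0+0+0+0+0+0+0+0+0+0+0+0+0+0+0+0+0+0+0+0 mod 2 = 0
  c[26] = d·G[:,26] = (01010111001111101101001001)·(00000000000000000000010000) mod 2 = 0+0+0+0+0+0+0+0+0+0+0+0+0+0+0+0+0+0+0+0+0+0+0+0+0+0 mod 2 = 0
  c[27] = d·G[:,27] = (01010111001111101101001001)·(00000000000000000000001000) mod 2 = 0+0+0+0+0+0+0+0+0+0+0+0+0+0+0+0+0+0+0+0+0+0+1+0+0+0 mod 2 = 1
  c[28] = d·G[:,28] = (01010111001111101101001001)·(00000000000000000000000100) mod 2 = 0+0+0+0+0+0+0+0+0+0+0+0+0+0+0+0+0+0+0+0+0+0+0+0+0+0 mod 2 = 0
  c[29] = d·G[:,29] = (01010111001111101101001001)·(00000000000000000000000010) mod 2 = 0+0+0+0+0+0+0+0+0+0+0+0+0+0+0+0+0+0+0+0+0+0+0+0+0+0 mod 2 = 0
  c[30] = d·G[:,30] = (01010111001111101101001001)·(00000000000000000000000001) mod 2 = 0+0+0+0+0+0+0+0+0+0+0+0+0+0+0+0+0+0+0+0+0+0+0+0+0+1 mod 2 = 1
Codeword = 1101101101110011111101101001001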